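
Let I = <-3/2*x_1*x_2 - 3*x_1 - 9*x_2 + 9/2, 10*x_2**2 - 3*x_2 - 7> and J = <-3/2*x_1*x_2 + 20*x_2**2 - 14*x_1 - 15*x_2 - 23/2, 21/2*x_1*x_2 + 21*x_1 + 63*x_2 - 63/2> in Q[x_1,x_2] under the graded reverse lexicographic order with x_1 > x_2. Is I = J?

No, the ideals differ.

Two ideals are equal iff their reduced Gröbner bases coincide (the reduced basis is unique for a fixed ordering).
Buchberger on the first generating set:
f_1 = -3/2*x_1*x_2 - 3*x_1 - 9*x_2 + 9/2, LT = x_1*x_2.
f_2 = 10*x_2**2 - 3*x_2 - 7, LT = x_2**2.

S(f_1,f_2): lcm = x_1*x_2**2. S = 23/10*x_1*x_2 + 6*x_2**2 + 7/10*x_1 - 3*x_2.
  leading term x_1*x_2: subtract (-23/15)·f_1 from 23/10*x_1*x_2 + 6*x_2**2 + 7/10*x_1 - 3*x_2 → 6*x_2**2 - 39/10*x_1 - 84/5*x_2 + 69/10
  leading term x_2**2: subtract (3/5)·f_2 from 6*x_2**2 - 39/10*x_1 - 84/5*x_2 + 69/10 → -39/10*x_1 - 15*x_2 + 111/10
  leading term x_1: no divisor's leading term divides it; move -39/10*x_1 to the remainder.
  leading term x_2: no divisor's leading term divides it; move -15*x_2 to the remainder.
  leading term 1: no divisor's leading term divides it; move 111/10 to the remainder.
  remainder -39/10*x_1 - 15*x_2 + 111/10 ≠ 0; add g_3 = -39/10*x_1 - 15*x_2 + 111/10 to the basis.

S(f_1,g_3): lcm = x_1*x_2. S = -50/13*x_2**2 + 2*x_1 + 115/13*x_2 - 3.
  leading term x_2**2: subtract (-5/13)·f_2 from -50/13*x_2**2 + 2*x_1 + 115/13*x_2 - 3 → 2*x_1 + 100/13*x_2 - 74/13
  leading term x_1: subtract (-20/39)·g_3 from 2*x_1 + 100/13*x_2 - 74/13 → 0
  remainder 0.

S(f_2,g_3): leading monomials are coprime, so the S-polynomial reduces to 0 (Buchberger's first criterion).
Every S-polynomial of the final basis reduces to 0, so we have a Gröbner basis.
Inter-reduce: drop elements whose leading term is divisible by another's, tail-reduce, and make monic.
Reduced Gröbner basis: {x_2**2 - 3/10*x_2 - 7/10, x_1 + 50/13*x_2 - 37/13}.

Buchberger on the second generating set:
h_1 = -3/2*x_1*x_2 + 20*x_2**2 - 14*x_1 - 15*x_2 - 23/2, LT = x_1*x_2.
h_2 = 21/2*x_1*x_2 + 21*x_1 + 63*x_2 - 63/2, LT = x_1*x_2.

S(h_1,h_2): lcm = x_1*x_2. S = -40/3*x_2**2 + 22/3*x_1 + 4*x_2 + 32/3.
  leading term x_2**2: no divisor's leading term divides it; move -40/3*x_2**2 to the remainder.
  leading term x_1: no divisor's leading term divides it; move 22/3*x_1 to the remainder.
  leading term x_2: no divisor's leading term divides it; move 4*x_2 to the remainder.
  leading term 1: no divisor's leading term divides it; move 32/3 to the remainder.
  remainder -40/3*x_2**2 + 22/3*x_1 + 4*x_2 + 32/3 ≠ 0; add k_3 = -40/3*x_2**2 + 22/3*x_1 + 4*x_2 + 32/3 to the basis.

S(h_1,k_3): lcm = x_1*x_2**2. S = -40/3*x_2**3 + 11/20*x_1**2 + 289/30*x_1*x_2 + 10*x_2**2 + 4/5*x_1 + 23/3*x_2.
  leading term x_2**3: subtract (x_2)·k_3 from -40/3*x_2**3 + 11/20*x_1**2 + 289/30*x_1*x_2 + 10*x_2**2 + 4/5*x_1 + 23/3*x_2 → 11/20*x_1**2 + 23/10*x_1*x_2 + 6*x_2**2 + 4/5*x_1 - 3*x_2
  leading term x_1**2: no divisor's leading term divides it; move 11/20*x_1**2 to the remainder.
  leading term x_1*x_2: subtract (-23/15)·h_1 from 23/10*x_1*x_2 + 6*x_2**2 + 4/5*x_1 - 3*x_2 → 110/3*x_2**2 - 62/3*x_1 - 26*x_2 - 529/30
  leading term x_2**2: subtract (-11/4)·k_3 from 110/3*x_2**2 - 62/3*x_1 - 26*x_2 - 529/30 → -1/2*x_1 - 15*x_2 + 117/10
  leading term x_1: no divisor's leading term divides it; move -1/2*x_1 to the remainder.
  leading term x_2: no divisor's leading term divides it; move -15*x_2 to the remainder.
  leading term 1: no divisor's leading term divides it; move 117/10 to the remainder.
  remainder 11/20*x_1**2 - 1/2*x_1 - 15*x_2 + 117/10 ≠ 0; add k_4 = 11/20*x_1**2 - 1/2*x_1 - 15*x_2 + 117/10 to the basis.

S(h_2,k_3): lcm = x_1*x_2**2. S = 11/20*x_1**2 + 23/10*x_1*x_2 + 6*x_2**2 + 4/5*x_1 - 3*x_2.
  leading term x_1**2: subtract (1)·k_4 from 11/20*x_1**2 + 23/10*x_1*x_2 + 6*x_2**2 + 4/5*x_1 - 3*x_2 → 23/10*x_1*x_2 + 6*x_2**2 + 13/10*x_1 + 12*x_2 - 117/10
  leading term x_1*x_2: subtract (-23/15)·h_1 from 23/10*x_1*x_2 + 6*x_2**2 + 13/10*x_1 + 12*x_2 - 117/10 → 110/3*x_2**2 - 121/6*x_1 - 11*x_2 - 88/3
  leading term x_2**2: subtract (-11/4)·k_3 from 110/3*x_2**2 - 121/6*x_1 - 11*x_2 - 88/3 → 0
  remainder 0.

S(h_1,k_4): lcm = x_1**2*x_2. S = -40/3*x_1*x_2**2 + 28/3*x_1**2 + 120/11*x_1*x_2 + 300/11*x_2**2 + 23/3*x_1 - 234/11*x_2.
  leading term x_1*x_2**2: subtract (80/9*x_2)·h_1 from -40/3*x_1*x_2**2 + 28/3*x_1**2 + 120/11*x_1*x_2 + 300/11*x_2**2 + 23/3*x_1 - 234/11*x_2 → -1600/9*x_2**3 + 28/3*x_1**2 + 13400/99*x_1*x_2 + 5300/33*x_2**2 + 23/3*x_1 + 8014/99*x_2
  leading term x_2**3: subtract (40/3*x_2)·k_3 from -1600/9*x_2**3 + 28/3*x_1**2 + 13400/99*x_1*x_2 + 5300/33*x_2**2 + 23/3*x_1 + 8014/99*x_2 → 28/3*x_1**2 + 1240/33*x_1*x_2 + 1180/11*x_2**2 + 23/3*x_1 - 674/11*x_2
  leading term x_1**2: subtract (560/33)·k_4 from 28/3*x_1**2 + 1240/33*x_1*x_2 + 1180/11*x_2**2 + 23/3*x_1 - 674/11*x_2 → 1240/33*x_1*x_2 + 1180/11*x_2**2 + 533/33*x_1 + 2126/11*x_2 - 2184/11
  leading term x_1*x_2: subtract (-2480/99)·h_1 from 1240/33*x_1*x_2 + 1180/11*x_2**2 + 533/33*x_1 + 2126/11*x_2 - 2184/11 → 60220/99*x_2**2 - 3011/9*x_1 - 6022/33*x_2 - 48176/99
  leading term x_2**2: subtract (-3011/66)·k_3 from 60220/99*x_2**2 - 3011/9*x_1 - 6022/33*x_2 - 48176/99 → 0
  remainder 0.

S(h_2,k_4): lcm = x_1**2*x_2. S = 2*x_1**2 + 76/11*x_1*x_2 + 300/11*x_2**2 - 3*x_1 - 234/11*x_2.
  leading term x_1**2: subtract (40/11)·k_4 from 2*x_1**2 + 76/11*x_1*x_2 + 300/11*x_2**2 - 3*x_1 - 234/11*x_2 → 76/11*x_1*x_2 + 300/11*x_2**2 - 13/11*x_1 + 366/11*x_2 - 468/11
  leading term x_1*x_2: subtract (-152/33)·h_1 from 76/11*x_1*x_2 + 300/11*x_2**2 - 13/11*x_1 + 366/11*x_2 - 468/11 → 3940/33*x_2**2 - 197/3*x_1 - 394/11*x_2 - 3152/33
  leading term x_2**2: subtract (-197/22)·k_3 from 3940/33*x_2**2 - 197/3*x_1 - 394/11*x_2 - 3152/33 → 0
  remainder 0.

S(k_3,k_4): leading monomials are coprime, so the S-polynomial reduces to 0 (Buchberger's first criterion).
Every S-polynomial of the final basis reduces to 0, so we have a Gröbner basis.
Inter-reduce: drop elements whose leading term is divisible by another's, tail-reduce, and make monic.
Reduced Gröbner basis: {x_1**2 - 10/11*x_1 - 300/11*x_2 + 234/11, x_1*x_2 + 2*x_1 + 6*x_2 - 3, x_2**2 - 11/20*x_1 - 3/10*x_2 - 4/5}.

The bases are distinct; the ideals are different.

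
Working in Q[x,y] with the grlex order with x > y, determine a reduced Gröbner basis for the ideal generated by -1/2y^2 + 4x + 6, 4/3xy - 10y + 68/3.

G = {x^2 - 6x + 17/8y - 45/4, xy - 15/2y + 17, y^2 - 8x - 12}

f_1 = -1/2y^2 + 4x + 6, LT = y^2.
f_2 = 4/3xy - 10y + 68/3, LT = xy.

S(f_1,f_2): lcm = xy^2. S = -8x^2 + 15/2y^2 - 12x - 17y.
  leading term x^2: no divisor's leading term divides it; move -8x^2 to the remainder.
  leading term y^2: subtract (-15)·f_1 from 15/2y^2 - 12x - 17y → 48x - 17y + 90
  leading term x: no divisor's leading term divides it; move 48x to the remainder.
  leading term y: no divisor's leading term divides it; move -17y to the remainder.
  leading term 1: no divisor's leading term divides it; move 90 to the remainder.
  remainder -8x^2 + 48x - 17y + 90 ≠ 0; add g_3 = -8x^2 + 48x - 17y + 90 to the basis.

The other S-polynomials (S(f_1,g_3), S(f_2,g_3)) all reduce to 0 modulo the current basis, so we have a Gröbner basis.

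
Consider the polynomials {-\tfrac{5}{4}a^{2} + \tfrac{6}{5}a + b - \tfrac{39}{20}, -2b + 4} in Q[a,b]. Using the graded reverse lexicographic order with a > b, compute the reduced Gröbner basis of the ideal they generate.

G = {a^{2} - \tfrac{24}{25}a - \tfrac{1}{25}, b - 2}

f_1 = -\tfrac{5}{4}a^{2} + \tfrac{6}{5}a + b - \tfrac{39}{20}, LT = a^{2}.
f_2 = -2b + 4, LT = b.

The S-polynomials (S(f_1,f_2)) all reduce to 0 modulo the current basis, so we have a Gröbner basis.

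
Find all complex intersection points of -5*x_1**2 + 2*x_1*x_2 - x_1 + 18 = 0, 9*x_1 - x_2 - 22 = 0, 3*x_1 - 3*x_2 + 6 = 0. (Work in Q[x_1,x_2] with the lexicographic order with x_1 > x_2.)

{(3, 5)}

Compute a lex Gröbner basis by Buchberger's algorithm.
f_1 = -5*x_1**2 + 2*x_1*x_2 - x_1 + 18, LT = x_1**2.
f_2 = 9*x_1 - x_2 - 22, LT = x_1.
f_3 = 3*x_1 - 3*x_2 + 6, LT = x_1.

S(f_1,f_2): lcm = x_1**2. S = -13/45*x_1*x_2 + 119/45*x_1 - 18/5.
  leading term x_1*x_2: subtract (-13/405*x_2)·f_2 from -13/45*x_1*x_2 + 119/45*x_1 - 18/5 → 119/45*x_1 - 13/405*x_2**2 - 286/405*x_2 - 18/5
  leading term x_1: subtract (119/405)·f_2 from 119/45*x_1 - 13/405*x_2**2 - 286/405*x_2 - 18/5 → -13/405*x_2**2 - 167/405*x_2 + 232/81
  leading term x_2**2: no divisor's leading term divides it; move -13/405*x_2**2 to the remainder.
  leading term x_2: no divisor's leading term divides it; move -167/405*x_2 to the remainder.
  leading term 1: no divisor's leading term divides it; move 232/81 to the remainder.
  remainder -13/405*x_2**2 - 167/405*x_2 + 232/81 ≠ 0; add h_4 = -13/405*x_2**2 - 167/405*x_2 + 232/81 to the basis.

S(f_1,f_3): lcm = x_1**2. S = 3/5*x_1*x_2 - 9/5*x_1 - 18/5.
  leading term x_1*x_2: subtract (1/15*x_2)·f_2 from 3/5*x_1*x_2 - 9/5*x_1 - 18/5 → -9/5*x_1 + 1/15*x_2**2 + 22/15*x_2 - 18/5
  leading term x_1: subtract (-1/5)·f_2 from -9/5*x_1 + 1/15*x_2**2 + 22/15*x_2 - 18/5 → 1/15*x_2**2 + 19/15*x_2 - 8
  leading term x_2**2: subtract (-27/13)·h_4 from 1/15*x_2**2 + 19/15*x_2 - 8 → 16/39*x_2 - 80/39
  leading term x_2: no divisor's leading term divides it; move 16/39*x_2 to the remainder.
  leading term 1: no divisor's leading term divides it; move -80/39 to the remainder.
  remainder 16/39*x_2 - 80/39 ≠ 0; add h_5 = 16/39*x_2 - 80/39 to the basis.

The other S-polynomials (S(f_2,f_3), S(f_1,h_4), S(f_2,h_4), S(f_3,h_4), S(f_1,h_5), S(f_2,h_5), S(f_3,h_5), S(h_4,h_5)) all reduce to 0 modulo the current basis, so we have a Gröbner basis.
Inter-reduce: drop elements whose leading term is divisible by another's, tail-reduce, and make monic.
Reduced Gröbner basis: {x_1 - 3, x_2 - 5}.

Elimination: the polynomial x_2 - 5 lies in the elimination ideal for x_2, so x_2 ∈ {5}. For each such x_2, the remaining basis elements (now univariate) give the rest of the solution.
  x_2 = 5: the earlier basis element becomes x_1 - 3 = 0, giving x_1 = 3 — point (3, 5).
Zero-dimensionality of the ideal guarantees finitely many solutions over ℂ.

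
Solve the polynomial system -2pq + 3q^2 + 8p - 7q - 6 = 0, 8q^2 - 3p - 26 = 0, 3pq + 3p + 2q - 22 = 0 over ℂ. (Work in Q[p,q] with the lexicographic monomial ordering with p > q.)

{(2, 2)}

Compute a lex Gröbner basis by Buchberger's algorithm.
f_1 = -2pq + 8p + 3q^2 - 7q - 6, LT = pq.
f_2 = -3p + 8q^2 - 26, LT = p.
f_3 = 3pq + 3p + 2q - 22, LT = pq.

S(f_1,f_2): lcm = pq. S = -4p + 8/3q^3 - 3/2q^2 - 31/6q + 3.
  leading term p: subtract (4/3)·f_2 from -4p + 8/3q^3 - 3/2q^2 - 31/6q + 3 → 8/3q^3 - 73/6q^2 - 31/6q + 113/3
  leading term q^3: no divisor's leading term divides it; move 8/3q^3 to the remainder.
  leading term q^2: no divisor's leading term divides it; move -73/6q^2 to the remainder.
  leading term q: no divisor's leading term divides it; move -31/6q to the remainder.
  leading term 1: no divisor's leading term divides it; move 113/3 to the remainder.
  remainder 8/3q^3 - 73/6q^2 - 31/6q + 113/3 ≠ 0; add h_4 = 8/3q^3 - 73/6q^2 - 31/6q + 113/3 to the basis.

S(f_1,f_3): lcm = pq. S = -5p - 3/2q^2 + 17/6q + 31/3.
  leading term p: subtract (5/3)·f_2 from -5p - 3/2q^2 + 17/6q + 31/3 → -89/6q^2 + 17/6q + 161/3
  leading term q^2: no divisor's leading term divides it; move -89/6q^2 to the remainder.
  leading term q: no divisor's leading term divides it; move 17/6q to the remainder.
  leading term 1: no divisor's leading term divides it; move 161/3 to the remainder.
  remainder -89/6q^2 + 17/6q + 161/3 ≠ 0; add h_5 = -89/6q^2 + 17/6q + 161/3 to the basis.

S(f_2,f_3): lcm = pq. S = -p - 8/3q^3 + 8q + 22/3.
  leading term p: subtract (1/3)·f_2 from -p - 8/3q^3 + 8q + 22/3 → -8/3q^3 - 8/3q^2 + 8q + 16
  leading term q^3: subtract (-1)·h_4 from -8/3q^3 - 8/3q^2 + 8q + 16 → -89/6q^2 + 17/6q + 161/3
  leading term q^2: subtract (1)·h_5 from -89/6q^2 + 17/6q + 161/3 → 0
  remainder 0.

S(f_1,h_4): lcm = pq^3. S = 9/16pq^2 + 31/16pq - 113/8p - 3/2q^4 + 7/2q^3 + 3q^2.
  leading term pq^2: subtract (-9/32q)·f_1 from 9/16pq^2 + 31/16pq - 113/8p - 3/2q^4 + 7/2q^3 + 3q^2 → 67/16pq - 113/8p - 3/2q^4 + 139/32q^3 + 33/32q^2 - 27/16q
  leading term pq: subtract (-67/32)·f_1 from 67/16pq - 113/8p - 3/2q^4 + 139/32q^3 + 33/32q^2 - 27/16q → 21/8p - 3/2q^4 + 139/32q^3 + 117/16q^2 - 523/32q - 201/16
  leading term p: subtract (-7/8)·f_2 from 21/8p - 3/2q^4 + 139/32q^3 + 117/16q^2 - 523/32q - 201/16 → -3/2q^4 + 139/32q^3 + 229/16q^2 - 523/32q - 565/16
  leading term q^4: subtract (-9/16q)·h_4 from -3/2q^4 + 139/32q^3 + 229/16q^2 - 523/32q - 565/16 → -5/2q^3 + 365/32q^2 + 155/32q - 565/16
  leading term q^3: subtract (-15/16)·h_4 from -5/2q^3 + 365/32q^2 + 155/32q - 565/16 → 0
  remainder 0.

S(f_2,h_4): leading monomials are coprime, so the S-polynomial reduces to 0 (Buchberger's first criterion).
S(f_3,h_4): lcm = pq^3. S = 89/16pq^2 + 31/16pq - 113/8p + 2/3q^3 - 22/3q^2.
  leading term pq^2: subtract (-89/32q)·f_1 from 89/16pq^2 + 31/16pq - 113/8p + 2/3q^3 - 22/3q^2 → 387/16pq - 113/8p + 865/96q^3 - 2573/96q^2 - 267/16q
  leading term pq: subtract (-387/32)·f_1 from 387/16pq - 113/8p + 865/96q^3 - 2573/96q^2 - 267/16q → 661/8p + 865/96q^3 + 455/48q^2 - 3243/32q - 1161/16
  leading term p: subtract (-661/24)·f_2 from 661/8p + 865/96q^3 + 455/48q^2 - 3243/32q - 1161/16 → 865/96q^3 + 3677/16q^2 - 3243/32q - 37855/48
  leading term q^3: subtract (865/256)·h_4 from 865/96q^3 + 3677/16q^2 - 3243/32q - 37855/48 → 416137/1536q^2 - 128849/1536q - 234475/256
  leading term q^2: subtract (-416137/22784)·h_5 from 416137/1536q^2 - 128849/1536q - 234475/256 → -274577/8544q + 274577/4272
  leading term q: no divisor's leading term divides it; move -274577/8544q to the remainder.
  leading term 1: no divisor's leading term divides it; move 274577/4272 to the remainder.
  remainder -274577/8544q + 274577/4272 ≠ 0; add h_6 = -274577/8544q + 274577/4272 to the basis.

S(f_1,h_5): lcm = pq^2. S = -339/89pq + 322/89p - 3/2q^3 + 7/2q^2 + 3q.
  leading term pq: subtract (339/178)·f_1 from -339/89pq + 322/89p - 3/2q^3 + 7/2q^2 + 3q → -1034/89p - 3/2q^3 - 197/89q^2 + 2907/178q + 1017/89
  leading term p: subtract (1034/267)·f_2 from -1034/89p - 3/2q^3 - 197/89q^2 + 2907/178q + 1017/89 → -3/2q^3 - 8863/267q^2 + 2907/178q + 29935/267
  leading term q^3: subtract (-9/16)·h_4 from -3/2q^3 - 8863/267q^2 + 2907/178q + 29935/267 → -342089/8544q^2 + 38235/2848q + 569473/4272
  leading term q^2: subtract (342089/126736)·h_5 from -342089/8544q^2 + 38235/2848q + 569473/4272 → 274577/47526q - 274577/23763
  leading term q: subtract (-16/89)·h_6 from 274577/47526q - 274577/23763 → 0
  remainder 0.

S(f_2,h_5): leading monomials are coprime, so the S-polynomial reduces to 0 (Buchberger's first criterion).
S(f_3,h_5): lcm = pq^2. S = 106/89pq + 322/89p + 2/3q^2 - 22/3q.
  leading term pq: subtract (-53/89)·f_1 from 106/89pq + 322/89p + 2/3q^2 - 22/3q → 746/89p + 655/267q^2 - 3071/267q - 318/89
  leading term p: subtract (-746/267)·f_2 from 746/89p + 655/267q^2 - 3071/267q - 318/89 → 6623/267q^2 - 3071/267q - 20350/267
  leading term q^2: subtract (-13246/7921)·h_5 from 6623/267q^2 - 3071/267q - 20350/267 → -53576/7921q + 107152/7921
  leading term q: subtract (768/3649)·h_6 from -53576/7921q + 107152/7921 → 0
  remainder 0.

S(h_4,h_5): lcm = q^3. S = -6225/1424q^2 + 2393/1424q + 113/8.
  leading term q^2: subtract (18675/63368)·h_5 from -6225/1424q^2 + 2393/1424q + 113/8 → 6697/7921q - 13394/7921
  leading term q: subtract (-96/3649)·h_6 from 6697/7921q - 13394/7921 → 0
  remainder 0.

S(f_1,h_6): lcm = pq. S = -2p - 3/2q^2 + 7/2q + 3.
  leading term p: subtract (2/3)·f_2 from -2p - 3/2q^2 + 7/2q + 3 → -41/6q^2 + 7/2q + 61/3
  leading term q^2: subtract (41/89)·h_5 from -41/6q^2 + 7/2q + 61/3 → 586/267q - 1172/267
  leading term q: subtract (-18752/274577)·h_6 from 586/267q - 1172/267 → 0
  remainder 0.

S(f_2,h_6): leading monomials are coprime, so the S-polynomial reduces to 0 (Buchberger's first criterion).
S(f_3,h_6): lcm = pq. S = 3p + 2/3q - 22/3.
  leading term p: subtract (-1)·f_2 from 3p + 2/3q - 22/3 → 8q^2 + 2/3q - 100/3
  leading term q^2: subtract (-48/89)·h_5 from 8q^2 + 2/3q - 100/3 → 586/267q - 1172/267
  leading term q: subtract (-18752/274577)·h_6 from 586/267q - 1172/267 → 0
  remainder 0.

S(h_4,h_6): lcm = q^3. S = -41/16q^2 - 31/16q + 113/8.
  leading term q^2: subtract (123/712)·h_5 from -41/16q^2 - 31/16q + 113/8 → -216/89q + 432/89
  leading term q: subtract (20736/274577)·h_6 from -216/89q + 432/89 → 0
  remainder 0.

S(h_5,h_6): lcm = q^2. S = 161/89q - 322/89.
  leading term q: subtract (-15456/274577)·h_6 from 161/89q - 322/89 → 0
  remainder 0.

Every S-polynomial of the final basis reduces to 0, so we have a Gröbner basis.
Inter-reduce: drop elements whose leading term is divisible by another's, tail-reduce, and make monic.
Reduced Gröbner basis: {p - 2, q - 2}.

A lex Gröbner basis eliminates variables successively. Here q - 2 depends only on q, with roots {2}; lifting each root through the earlier basis elements recovers the full solutions.
  q = 2: the earlier basis element becomes p - 2 = 0, giving p = 2 — point (2, 2).
Each listed point satisfies every original equation (direct substitution).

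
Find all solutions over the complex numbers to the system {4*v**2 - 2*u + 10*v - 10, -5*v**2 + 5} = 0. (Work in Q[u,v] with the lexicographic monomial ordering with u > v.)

{(-8, -1), (2, 1)}

Compute a lex Gröbner basis by Buchberger's algorithm.
f_1 = -2*u + 4*v**2 + 10*v - 10, LT = u.
f_2 = -5*v**2 + 5, LT = v**2.

S(f_1,f_2): leading monomials are coprime, so the S-polynomial reduces to 0 (Buchberger's first criterion).
Every S-polynomial of the final basis reduces to 0, so we have a Gröbner basis.
Inter-reduce: drop elements whose leading term is divisible by another's, tail-reduce, and make monic.
Reduced Gröbner basis: {u - 5*v + 3, v**2 - 1}.

Since the basis is lex-ordered, v**2 - 1 is univariate in v. Its roots are {-1, 1}. Back-substituting each root into the other basis elements fixes the other coordinates.
  v = -1: the earlier basis element becomes u + 8 = 0, giving u = -8 — point (-8, -1).
  v = 1: the earlier basis element becomes u - 2 = 0, giving u = 2 — point (2, 1).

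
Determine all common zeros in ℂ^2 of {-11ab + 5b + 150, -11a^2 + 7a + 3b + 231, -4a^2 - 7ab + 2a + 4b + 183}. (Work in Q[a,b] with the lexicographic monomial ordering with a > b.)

Compute a lex Gröbner basis by Buchberger's algorithm.
f_1 = -11ab + 5b + 150, LT = ab.
f_2 = -11a^2 + 7a + 3b + 231, LT = a^2.
f_3 = -4a^2 - 7ab + 2a + 4b + 183, LT = a^2.

S(f_1,f_2): lcm = a^2b. S = 2/11ab - 150/11a + 3/11b^2 + 21b.
  leading term ab: subtract (-2/121)·f_1 from 2/11ab - 150/11a + 3/11b^2 + 21b → -150/11a + 3/11b^2 + 2551/121b + 300/121
  leading term a: no divisor's leading term divides it; move -150/11a to the remainder.
  leading term b^2: no divisor's leading term divides it; move 3/11b^2 to the remainder.
  leading term b: no divisor's leading term divides it; move 2551/121b to the remainder.
  leading term 1: no divisor's leading term divides it; move 300/121 to the remainder.
  remainder -150/11a + 3/11b^2 + 2551/121b + 300/121 ≠ 0; add h_4 = -150/11a + 3/11b^2 + 2551/121b + 300/121 to the basis.

S(f_1,f_3): lcm = a^2b. S = -7/4ab^2 + 1/22ab - 150/11a + b^2 + 183/4b.
  leading term ab^2: subtract (7/44b)·f_1 from -7/4ab^2 + 1/22ab - 150/11a + b^2 + 183/4b → 1/22ab - 150/11a + 9/44b^2 + 963/44b
  leading term ab: subtract (-1/242)·f_1 from 1/22ab - 150/11a + 9/44b^2 + 963/44b → -150/11a + 9/44b^2 + 10603/484b + 75/121
  leading term a: subtract (1)·h_4 from -150/11a + 9/44b^2 + 10603/484b + 75/121 → -3/44b^2 + 399/484b - 225/121
  leading term b^2: no divisor's leading term divides it; move -3/44b^2 to the remainder.
  leading term b: no divisor's leading term divides it; move 399/484b to the remainder.
  leading term 1: no divisor's leading term divides it; move -225/121 to the remainder.
  remainder -3/44b^2 + 399/484b - 225/121 ≠ 0; add h_5 = -3/44b^2 + 399/484b - 225/121 to the basis.

S(f_2,f_3): lcm = a^2. S = -7/4ab - 3/22a + 8/11b + 99/4.
  leading term ab: subtract (7/44)·f_1 from -7/4ab - 3/22a + 8/11b + 99/4 → -3/22a - 3/44b + 39/44
  leading term a: subtract (1/100)·h_4 from -3/22a - 3/44b + 39/44 → -3/1100b^2 - 844/3025b + 417/484
  leading term b^2: subtract (1/25)·h_5 from -3/1100b^2 - 844/3025b + 417/484 → -151/484b + 453/484
  leading term b: no divisor's leading term divides it; move -151/484b to the remainder.
  leading term 1: no divisor's leading term divides it; move 453/484 to the remainder.
  remainder -151/484b + 453/484 ≠ 0; add h_6 = -151/484b + 453/484 to the basis.

The other S-polynomials (S(f_1,h_4), S(f_2,h_4), S(f_3,h_4), S(f_1,h_5), S(f_2,h_5), S(f_3,h_5), S(h_4,h_5), S(f_1,h_6), S(f_2,h_6), S(f_3,h_6), S(h_4,h_6), S(h_5,h_6)) all reduce to 0 modulo the current basis, so we have a Gröbner basis.
Inter-reduce: drop elements whose leading term is divisible by another's, tail-reduce, and make monic.
Reduced Gröbner basis: {a - 5, b - 3}.

From the last basis element, b - 3 = 0, so b takes values in {3}. Each choice, substituted upward through the basis, yields the corresponding point(s) of the solution set.
  b = 3: the earlier basis element becomes a - 5 = 0, giving a = 5 — point (5, 3).

{(5, 3)}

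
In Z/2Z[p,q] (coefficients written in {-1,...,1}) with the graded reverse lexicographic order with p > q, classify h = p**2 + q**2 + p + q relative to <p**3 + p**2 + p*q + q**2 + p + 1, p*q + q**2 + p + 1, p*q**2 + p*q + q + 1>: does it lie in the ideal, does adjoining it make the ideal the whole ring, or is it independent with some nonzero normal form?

p**2 + q**2 + p + q is independent of I; its normal form modulo I is p**2 + p.

First compute the reduced Gröbner basis of I by Buchberger's algorithm.
f_1 = p**3 + p**2 + p*q + q**2 + p + 1, LT = p**3.
f_2 = p*q + q**2 + p + 1, LT = p*q.
f_3 = p*q**2 + p*q + q + 1, LT = p*q**2.

S(f_1,f_2): lcm = p**3*q. S = p**2*q**2 + p**3 + p**2*q + p*q**2 + q**3 + p**2 + p*q + q.
  leading term p**2*q**2: subtract (p*q)·f_2 from p**2*q**2 + p**3 + p**2*q + p*q**2 + q**3 + p**2 + p*q + q → p*q**3 + p**3 + p*q**2 + q**3 + p**2 + q
  leading term p*q**3: subtract (q**2)·f_2 from p*q**3 + p**3 + p*q**2 + q**3 + p**2 + q → q**4 + p**3 + q**3 + p**2 + q**2 + q
  leading term q**4: no divisor's leading term divides it; move q**4 to the remainder.
  leading term p**3: subtract (1)·f_1 from p**3 + q**3 + p**2 + q**2 + q → q**3 + p*q + p + q + 1
  leading term q**3: no divisor's leading term divides it; move q**3 to the remainder.
  leading term p*q: subtract (1)·f_2 from p*q + p + q + 1 → q**2 + q
  leading term q**2: no divisor's leading term divides it; move q**2 to the remainder.
  leading term q: no divisor's leading term divides it; move q to the remainder.
  remainder q**4 + q**3 + q**2 + q ≠ 0; add k_4 = q**4 + q**3 + q**2 + q to the basis.

S(f_1,f_3): lcm = p**3*q**2. S = p**3*q + p**2*q**2 + p*q**3 + q**4 + p**2*q + p*q**2 + p**2 + q**2.
  leading term p**3*q: subtract (q)·f_1 from p**3*q + p**2*q**2 + p*q**3 + q**4 + p**2*q + p*q**2 + p**2 + q**2 → p**2*q**2 + p*q**3 + q**4 + q**3 + p**2 + p*q + q**2 + q
  leading term p**2*q**2: subtract (p*q)·f_2 from p**2*q**2 + p*q**3 + q**4 + q**3 + p**2 + p*q + q**2 + q → q**4 + p**2*q + q**3 + p**2 + q**2 + q
  leading term q**4: subtract (1)·k_4 from q**4 + p**2*q + q**3 + p**2 + q**2 + q → p**2*q + p**2
  leading term p**2*q: subtract (p)·f_2 from p**2*q + p**2 → p*q**2 + p
  leading term p*q**2: subtract (q)·f_2 from p*q**2 + p → q**3 + p*q + p + q
  leading term q**3: no divisor's leading term divides it; move q**3 to the remainder.
  leading term p*q: subtract (1)·f_2 from p*q + p + q → q**2 + q + 1
  leading term q**2: no divisor's leading term divides it; move q**2 to the remainder.
  leading term q: no divisor's leading term divides it; move q to the remainder.
  leading term 1: no divisor's leading term divides it; move 1 to the remainder.
  remainder q**3 + q**2 + q + 1 ≠ 0; add k_5 = q**3 + q**2 + q + 1 to the basis.

S(f_2,f_3): lcm = p*q**2. S = q**3 + 1.
  leading term q**3: subtract (1)·k_5 from q**3 + 1 → q**2 + q
  leading term q**2: no divisor's leading term divides it; move q**2 to the remainder.
  leading term q: no divisor's leading term divides it; move q to the remainder.
  remainder q**2 + q ≠ 0; add k_6 = q**2 + q to the basis.

S(f_3,k_5): lcm = p*q**3. S = p*q + q**2 + p + q.
  leading term p*q: subtract (1)·f_2 from p*q + q**2 + p + q → q + 1
  leading term q: no divisor's leading term divides it; move q to the remainder.
  leading term 1: no divisor's leading term divides it; move 1 to the remainder.
  remainder q + 1 ≠ 0; add k_7 = q + 1 to the basis.

The other S-polynomials (S(f_1,k_4), S(f_2,k_4), S(f_3,k_4), S(f_1,k_5), S(f_2,k_5), S(k_4,k_5), S(f_1,k_6), S(f_2,k_6), S(f_3,k_6), S(k_4,k_6), S(k_5,k_6), S(f_1,k_7), S(f_2,k_7), S(f_3,k_7), S(k_4,k_7), S(k_5,k_7), S(k_6,k_7)) all reduce to 0 modulo the current basis, so we have a Gröbner basis.
Inter-reduce: drop elements whose leading term is divisible by another's, tail-reduce, and make monic.
Reduced Gröbner basis: {p**3 + p**2, q + 1}.
Label its elements g_1 = p**3 + p**2, g_2 = q + 1.

Reduce h = p**2 + q**2 + p + q modulo G:
  leading term p**2: no divisor's leading term divides it; move p**2 to the remainder.
  leading term q**2: subtract (q)·g_2 from q**2 + p + q → p
  leading term p: no divisor's leading term divides it; move p to the remainder.
  normal form = p**2 + p.
The normal form is nonzero, so h ∉ I. Since h minus its normal form lies in I, I + (h) = I + (r) where r = p**2 + p; decide whether this ideal is the whole ring.
Run Buchberger on G together with r (pairs among the g_i already reduce to 0 since G is a Gröbner basis):
g_1 = p**3 + p**2, LT = p**3.
g_2 = q + 1, LT = q.
r = p**2 + p, LT = p**2.

The S-polynomials (S(g_1,g_2), S(g_1,r), S(g_2,r)) all reduce to 0 modulo the current basis, so we have a Gröbner basis.
Inter-reduce: drop elements whose leading term is divisible by another's, tail-reduce, and make monic.
Reduced Gröbner basis: {p**2 + p, q + 1}.
The reduced Gröbner basis of I + (h) is {p**2 + p, q + 1} ≠ {1}, a proper ideal, so the enlarged system stays consistent: h is independent of I, with normal form p**2 + p.

The remainder on division by a Gröbner basis is unique — it is the normal form.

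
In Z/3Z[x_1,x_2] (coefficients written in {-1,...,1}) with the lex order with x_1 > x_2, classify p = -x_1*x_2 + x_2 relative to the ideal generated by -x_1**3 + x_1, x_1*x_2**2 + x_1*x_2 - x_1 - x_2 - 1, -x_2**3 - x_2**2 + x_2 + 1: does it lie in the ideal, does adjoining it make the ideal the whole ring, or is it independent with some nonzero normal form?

Adjoining -x_1*x_2 + x_2 makes the ideal the whole ring: the system is inconsistent.

First compute the reduced Gröbner basis of I by Buchberger's algorithm.
f_1 = -x_1**3 + x_1, LT = x_1**3.
f_2 = x_1*x_2**2 + x_1*x_2 - x_1 - x_2 - 1, LT = x_1*x_2**2.
f_3 = -x_2**3 - x_2**2 + x_2 + 1, LT = x_2**3.

S(f_1,f_2): lcm = x_1**3*x_2**2. S = -x_1**3*x_2 + x_1**3 + x_1**2*x_2 + x_1**2 - x_1*x_2**2.
  leading term x_1**3*x_2: subtract (x_2)·f_1 from -x_1**3*x_2 + x_1**3 + x_1**2*x_2 + x_1**2 - x_1*x_2**2 → x_1**3 + x_1**2*x_2 + x_1**2 - x_1*x_2**2 - x_1*x_2
  leading term x_1**3: subtract (-1)·f_1 from x_1**3 + x_1**2*x_2 + x_1**2 - x_1*x_2**2 - x_1*x_2 → x_1**2*x_2 + x_1**2 - x_1*x_2**2 - x_1*x_2 + x_1
  leading term x_1**2*x_2: no divisor's leading term divides it; move x_1**2*x_2 to the remainder.
  leading term x_1**2: no divisor's leading term divides it; move x_1**2 to the remainder.
  leading term x_1*x_2**2: subtract (-1)·f_2 from -x_1*x_2**2 - x_1*x_2 + x_1 → -x_2 - 1
  leading term x_2: no divisor's leading term divides it; move -x_2 to the remainder.
  leading term 1: no divisor's leading term divides it; move -1 to the remainder.
  remainder x_1**2*x_2 + x_1**2 - x_2 - 1 ≠ 0; add h_4 = x_1**2*x_2 + x_1**2 - x_2 - 1 to the basis.

S(f_2,f_3): lcm = x_1*x_2**3. S = x_1 - x_2**2 - x_2.
  leading term x_1: no divisor's leading term divides it; move x_1 to the remainder.
  leading term x_2**2: no divisor's leading term divides it; move -x_2**2 to the remainder.
  leading term x_2: no divisor's leading term divides it; move -x_2 to the remainder.
  remainder x_1 - x_2**2 - x_2 ≠ 0; add h_5 = x_1 - x_2**2 - x_2 to the basis.

S(f_2,h_4): lcm = x_1**2*x_2**2. S = -x_1**2 - x_1*x_2 - x_1 + x_2**2 + x_2.
  leading term x_1**2: subtract (-x_1)·h_5 from -x_1**2 - x_1*x_2 - x_1 + x_2**2 + x_2 → -x_1*x_2**2 + x_1*x_2 - x_1 + x_2**2 + x_2
  leading term x_1*x_2**2: subtract (-1)·f_2 from -x_1*x_2**2 + x_1*x_2 - x_1 + x_2**2 + x_2 → -x_1*x_2 + x_1 + x_2**2 - 1
  leading term x_1*x_2: subtract (-x_2)·h_5 from -x_1*x_2 + x_1 + x_2**2 - 1 → x_1 - x_2**3 - 1
  leading term x_1: subtract (1)·h_5 from x_1 - x_2**3 - 1 → -x_2**3 + x_2**2 + x_2 - 1
  leading term x_2**3: subtract (1)·f_3 from -x_2**3 + x_2**2 + x_2 - 1 → -x_2**2 + 1
  leading term x_2**2: no divisor's leading term divides it; move -x_2**2 to the remainder.
  leading term 1: no divisor's leading term divides it; move 1 to the remainder.
  remainder -x_2**2 + 1 ≠ 0; add h_6 = -x_2**2 + 1 to the basis.

The other S-polynomials (S(f_1,f_3), S(f_1,h_4), S(f_3,h_4), S(f_1,h_5), S(f_2,h_5), S(f_3,h_5), S(h_4,h_5), S(f_1,h_6), S(f_2,h_6), S(f_3,h_6), S(h_4,h_6), S(h_5,h_6)) all reduce to 0 modulo the current basis, so we have a Gröbner basis.
Inter-reduce: drop elements whose leading term is divisible by another's, tail-reduce, and make monic.
Reduced Gröbner basis: {x_1 - x_2 - 1, x_2**2 - 1}.
Label its elements g_1 = x_1 - x_2 - 1, g_2 = x_2**2 - 1.

Reduce p = -x_1*x_2 + x_2 modulo G:
  leading term x_1*x_2: subtract (-x_2)·g_1 from -x_1*x_2 + x_2 → -x_2**2
  leading term x_2**2: subtract (-1)·g_2 from -x_2**2 → -1
  leading term 1: no divisor's leading term divides it; move -1 to the remainder.
  normal form = -1.
The normal form is nonzero, so p ∉ I. Since p minus its normal form lies in I, I + (p) = I + (r) where r = -1; decide whether this ideal is the whole ring.
Here r = -1 is a nonzero constant, hence a unit: 1 ∈ I + (p), the Gröbner basis of I + (p) is {1}, and the enlarged system has no common solution — adjoining p is inconsistent.

The remainder on division by a Gröbner basis is unique — it is the normal form.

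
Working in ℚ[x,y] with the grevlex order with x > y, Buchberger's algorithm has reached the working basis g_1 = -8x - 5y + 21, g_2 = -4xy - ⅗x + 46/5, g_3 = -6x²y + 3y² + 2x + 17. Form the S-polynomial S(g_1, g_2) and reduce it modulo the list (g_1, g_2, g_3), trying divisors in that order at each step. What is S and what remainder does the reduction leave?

lcm(LM(g_1), LM(g_2)) = xy.
S = (lcm/LT(g_1))·g_1 − (lcm/LT(g_2))·g_2 = ⅝y² - 3/20x - 21/8y + 23/10.
Reduce S modulo (g_1, g_2, g_3) in that order:
  leading term y²: no divisor's leading term divides it; move ⅝y² to the remainder.
  leading term x: subtract (3/160)·g_1 from -3/20x - 21/8y + 23/10 → -81/32y + 61/32
  leading term y: no divisor's leading term divides it; move -81/32y to the remainder.
  leading term 1: no divisor's leading term divides it; move 61/32 to the remainder.
The remainder ⅝y² - 81/32y + 61/32 is nonzero, so it would be added as the next basis element.

S(g_1, g_2) = ⅝y² - 3/20x - 21/8y + 23/10; remainder on division = ⅝y² - 81/32y + 61/32.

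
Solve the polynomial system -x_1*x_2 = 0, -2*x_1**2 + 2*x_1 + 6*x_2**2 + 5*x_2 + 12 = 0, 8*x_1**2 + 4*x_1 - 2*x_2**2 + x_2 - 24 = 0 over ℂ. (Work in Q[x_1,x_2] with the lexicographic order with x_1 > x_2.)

Compute a lex Gröbner basis by Buchberger's algorithm.
f_1 = -x_1*x_2, LT = x_1*x_2.
f_2 = -2*x_1**2 + 2*x_1 + 6*x_2**2 + 5*x_2 + 12, LT = x_1**2.
f_3 = 8*x_1**2 + 4*x_1 - 2*x_2**2 + x_2 - 24, LT = x_1**2.

S(f_1,f_2): lcm = x_1**2*x_2. S = x_1*x_2 + 3*x_2**3 + 5/2*x_2**2 + 6*x_2.
  leading term x_1*x_2: subtract (-1)·f_1 from x_1*x_2 + 3*x_2**3 + 5/2*x_2**2 + 6*x_2 → 3*x_2**3 + 5/2*x_2**2 + 6*x_2
  leading term x_2**3: no divisor's leading term divides it; move 3*x_2**3 to the remainder.
  leading term x_2**2: no divisor's leading term divides it; move 5/2*x_2**2 to the remainder.
  leading term x_2: no divisor's leading term divides it; move 6*x_2 to the remainder.
  remainder 3*x_2**3 + 5/2*x_2**2 + 6*x_2 ≠ 0; add h_4 = 3*x_2**3 + 5/2*x_2**2 + 6*x_2 to the basis.

S(f_1,f_3): lcm = x_1**2*x_2. S = -1/2*x_1*x_2 + 1/4*x_2**3 - 1/8*x_2**2 + 3*x_2.
  leading term x_1*x_2: subtract (1/2)·f_1 from -1/2*x_1*x_2 + 1/4*x_2**3 - 1/8*x_2**2 + 3*x_2 → 1/4*x_2**3 - 1/8*x_2**2 + 3*x_2
  leading term x_2**3: subtract (1/12)·h_4 from 1/4*x_2**3 - 1/8*x_2**2 + 3*x_2 → -1/3*x_2**2 + 5/2*x_2
  leading term x_2**2: no divisor's leading term divides it; move -1/3*x_2**2 to the remainder.
  leading term x_2: no divisor's leading term divides it; move 5/2*x_2 to the remainder.
  remainder -1/3*x_2**2 + 5/2*x_2 ≠ 0; add h_5 = -1/3*x_2**2 + 5/2*x_2 to the basis.

S(f_2,f_3): lcm = x_1**2. S = -3/2*x_1 - 11/4*x_2**2 - 21/8*x_2 - 3.
  leading term x_1: no divisor's leading term divides it; move -3/2*x_1 to the remainder.
  leading term x_2**2: subtract (33/4)·h_5 from -11/4*x_2**2 - 21/8*x_2 - 3 → -93/4*x_2 - 3
  leading term x_2: no divisor's leading term divides it; move -93/4*x_2 to the remainder.
  leading term 1: no divisor's leading term divides it; move -3 to the remainder.
  remainder -3/2*x_1 - 93/4*x_2 - 3 ≠ 0; add h_6 = -3/2*x_1 - 93/4*x_2 - 3 to the basis.

S(h_4,h_5): lcm = x_2**3. S = 25/3*x_2**2 + 2*x_2.
  leading term x_2**2: subtract (-25)·h_5 from 25/3*x_2**2 + 2*x_2 → 129/2*x_2
  leading term x_2: no divisor's leading term divides it; move 129/2*x_2 to the remainder.
  remainder 129/2*x_2 ≠ 0; add h_7 = 129/2*x_2 to the basis.

The other S-polynomials (S(f_1,h_4), S(f_2,h_4), S(f_3,h_4), S(f_1,h_5), S(f_2,h_5), S(f_3,h_5), S(f_1,h_6), S(f_2,h_6), S(f_3,h_6), S(h_4,h_6), S(h_5,h_6), S(f_1,h_7), S(f_2,h_7), S(f_3,h_7), S(h_4,h_7), S(h_5,h_7), S(h_6,h_7)) all reduce to 0 modulo the current basis, so we have a Gröbner basis.
Inter-reduce: drop elements whose leading term is divisible by another's, tail-reduce, and make monic.
Reduced Gröbner basis: {x_1 + 2, x_2}.

A lex Gröbner basis eliminates variables successively. Here x_2 depends only on x_2, with roots {0}; lifting each root through the earlier basis elements recovers the full solutions.
  x_2 = 0: the earlier basis element becomes x_1 + 2 = 0, giving x_1 = -2 — point (-2, 0).
Check: every point annihilates each of the original generators.

{(-2, 0)}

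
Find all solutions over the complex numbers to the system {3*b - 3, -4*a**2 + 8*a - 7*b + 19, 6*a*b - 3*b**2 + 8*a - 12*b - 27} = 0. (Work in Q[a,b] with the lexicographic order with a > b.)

Compute a lex Gröbner basis by Buchberger's algorithm.
f_1 = 3*b - 3, LT = b.
f_2 = -4*a**2 + 8*a - 7*b + 19, LT = a**2.
f_3 = 6*a*b + 8*a - 3*b**2 - 12*b - 27, LT = a*b.

S(f_1,f_3): lcm = a*b. S = -7/3*a + 1/2*b**2 + 2*b + 9/2.
  reduce S modulo (f_1, f_2, f_3):
  remainder -7/3*a + 7 ≠ 0; add h_4 = -7/3*a + 7 to the basis.

The other S-polynomials (S(f_1,f_2), S(f_2,f_3), S(f_1,h_4), S(f_2,h_4), S(f_3,h_4)) all reduce to 0 modulo the current basis, so we have a Gröbner basis.
Inter-reduce: drop elements whose leading term is divisible by another's, tail-reduce, and make monic.
Reduced Gröbner basis: {a - 3, b - 1}.

A lex Gröbner basis eliminates variables successively. Here b - 1 depends only on b, with roots {1}; lifting each root through the earlier basis elements recovers the full solutions.
  b = 1: the earlier basis element becomes a - 3 = 0, giving a = 3 — point (3, 1).

{(3, 1)}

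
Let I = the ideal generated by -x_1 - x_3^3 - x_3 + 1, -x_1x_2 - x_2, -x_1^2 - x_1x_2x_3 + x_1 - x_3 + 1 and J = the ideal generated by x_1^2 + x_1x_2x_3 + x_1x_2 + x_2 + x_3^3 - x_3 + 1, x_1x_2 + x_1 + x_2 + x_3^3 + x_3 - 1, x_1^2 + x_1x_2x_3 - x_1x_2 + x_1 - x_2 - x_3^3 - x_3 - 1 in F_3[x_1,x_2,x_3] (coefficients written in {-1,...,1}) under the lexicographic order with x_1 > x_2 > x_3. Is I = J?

No, the ideals differ.

Two ideals are equal iff their reduced Gröbner bases coincide (the reduced basis is unique for a fixed ordering).
Buchberger on the first generating set:
f_1 = -x_1 - x_3^3 - x_3 + 1, LT = x_1.
f_2 = -x_1x_2 - x_2, LT = x_1x_2.
f_3 = -x_1^2 - x_1x_2x_3 + x_1 - x_3 + 1, LT = x_1^2.

S(f_1,f_2): lcm = x_1x_2. S = x_2x_3^3 + x_2x_3 + x_2.
  reduce S modulo (f_1, f_2, f_3):
  remainder x_2x_3^3 + x_2x_3 + x_2 ≠ 0; add g_4 = x_2x_3^3 + x_2x_3 + x_2 to the basis.

S(f_1,f_3): lcm = x_1^2. S = -x_1x_2x_3 + x_1x_3^3 + x_1x_3 - x_3 + 1.
  reduce S modulo (f_1, f_2, f_3, g_4):
  remainder x_2x_3 - x_3^6 + x_3^4 + x_3^3 - x_3^2 + 1 ≠ 0; add g_5 = x_2x_3 - x_3^6 + x_3^4 + x_3^3 - x_3^2 + 1 to the basis.

S(f_2,g_5): lcm = x_1x_2x_3. S = x_1x_3^6 - x_1x_3^4 - x_1x_3^3 + x_1x_3^2 - x_1 + x_2x_3.
  reduce S modulo (f_1, f_2, f_3, g_4, g_5):
  remainder -x_3^9 - x_3^4 + x_3^3 - x_3^2 + x_3 + 1 ≠ 0; add g_6 = -x_3^9 - x_3^4 + x_3^3 - x_3^2 + x_3 + 1 to the basis.

S(g_4,g_5): lcm = x_2x_3^3. S = x_2x_3 + x_2 + x_3^8 - x_3^6 - x_3^5 + x_3^4 - x_3^2.
  reduce S modulo (f_1, f_2, f_3, g_4, g_5, g_6):
  remainder x_2 + x_3^8 - x_3^5 - x_3^3 - 1 ≠ 0; add g_7 = x_2 + x_3^8 - x_3^5 - x_3^3 - 1 to the basis.

The other S-polynomials (S(f_2,f_3), S(f_1,g_4), S(f_2,g_4), S(f_3,g_4), S(f_1,g_5), S(f_3,g_5), S(f_1,g_6), S(f_2,g_6), S(f_3,g_6), S(g_4,g_6), S(g_5,g_6), S(f_1,g_7), S(f_2,g_7), S(f_3,g_7), S(g_4,g_7), S(g_5,g_7), S(g_6,g_7)) all reduce to 0 modulo the current basis, so we have a Gröbner basis.
Inter-reduce: drop elements whose leading term is divisible by another's, tail-reduce, and make monic.
Reduced Gröbner basis: {x_1 + x_3^3 + x_3 - 1, x_2 + x_3^8 - x_3^5 - x_3^3 - 1, x_3^9 + x_3^4 - x_3^3 + x_3^2 - x_3 - 1}.

Buchberger on the second generating set:
h_1 = x_1^2 + x_1x_2x_3 + x_1x_2 + x_2 + x_3^3 - x_3 + 1, LT = x_1^2.
h_2 = x_1x_2 + x_1 + x_2 + x_3^3 + x_3 - 1, LT = x_1x_2.
h_3 = x_1^2 + x_1x_2x_3 - x_1x_2 + x_1 - x_2 - x_3^3 - x_3 - 1, LT = x_1^2.

S(h_1,h_2): lcm = x_1^2x_2. S = -x_1^2 + x_1x_2^2x_3 + x_1x_2^2 - x_1x_2 - x_1x_3^3 - x_1x_3 + x_1 + x_2^2 + x_2x_3^3 - x_2x_3 + x_2.
  reduce S modulo (h_1, h_2, h_3):
  remainder -x_1x_3^3 - x_1x_3 - x_1 - x_2^2x_3 - x_2x_3^4 - x_2x_3^2 - x_2x_3 + x_2 - x_3^3 ≠ 0; add k_4 = -x_1x_3^3 - x_1x_3 - x_1 - x_2^2x_3 - x_2x_3^4 - x_2x_3^2 - x_2x_3 + x_2 - x_3^3 to the basis.

S(h_1,h_3): lcm = x_1^2. S = -x_1x_2 - x_1 - x_2 - x_3^3 - 1.
  reduce S modulo (h_1, h_2, h_3, k_4):
  remainder x_3 + 1 ≠ 0; add k_5 = x_3 + 1 to the basis.

S(h_2,k_4): lcm = x_1x_2x_3^3. S = -x_1x_2x_3 - x_1x_2 + x_1x_3^3 - x_2^3x_3 - x_2^2x_3^4 - x_2^2x_3^2 - x_2^2x_3 + x_2^2 + x_3^6 + x_3^4 - x_3^3.
  reduce S modulo (h_1, h_2, h_3, k_4, k_5):
  remainder x_2^3 + x_2^2 + 1 ≠ 0; add k_6 = x_2^3 + x_2^2 + 1 to the basis.

S(k_4,k_5): lcm = x_1x_3^3. S = -x_1x_3^2 + x_1x_3 + x_1 + x_2^2x_3 + x_2x_3^4 + x_2x_3^2 + x_2x_3 - x_2 + x_3^3.
  reduce S modulo (h_1, h_2, h_3, k_4, k_5, k_6):
  remainder -x_1 - x_2^2 - 1 ≠ 0; add k_7 = -x_1 - x_2^2 - 1 to the basis.

The other S-polynomials (S(h_2,h_3), S(h_1,k_4), S(h_3,k_4), S(h_1,k_5), S(h_2,k_5), S(h_3,k_5), S(h_1,k_6), S(h_2,k_6), S(h_3,k_6), S(k_4,k_6), S(k_5,k_6), S(h_1,k_7), S(h_2,k_7), S(h_3,k_7), S(k_4,k_7), S(k_5,k_7), S(k_6,k_7)) all reduce to 0 modulo the current basis, so we have a Gröbner basis.
Inter-reduce: drop elements whose leading term is divisible by another's, tail-reduce, and make monic.
Reduced Gröbner basis: {x_1 + x_2^2 + 1, x_2^3 + x_2^2 + 1, x_3 + 1}.

The bases are distinct; the ideals are different.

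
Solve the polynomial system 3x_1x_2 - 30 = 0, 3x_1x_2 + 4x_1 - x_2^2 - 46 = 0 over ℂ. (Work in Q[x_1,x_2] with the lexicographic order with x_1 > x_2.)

{(5, 2), (-1/2 - sqrt(19)*I/2, -1 + sqrt(19)*I), (-1/2 + sqrt(19)*I/2, -1 - sqrt(19)*I)}

Compute a lex Gröbner basis by Buchberger's algorithm.
f_1 = 3x_1x_2 - 30, LT = x_1x_2.
f_2 = 3x_1x_2 + 4x_1 - x_2^2 - 46, LT = x_1x_2.

S(f_1,f_2): lcm = x_1x_2. S = -4/3x_1 + 1/3x_2^2 + 16/3.
  leading term x_1: no divisor's leading term divides it; move -4/3x_1 to the remainder.
  leading term x_2^2: no divisor's leading term divides it; move 1/3x_2^2 to the remainder.
  leading term 1: no divisor's leading term divides it; move 16/3 to the remainder.
  remainder -4/3x_1 + 1/3x_2^2 + 16/3 ≠ 0; add h_3 = -4/3x_1 + 1/3x_2^2 + 16/3 to the basis.

S(f_1,h_3): lcm = x_1x_2. S = 1/4x_2^3 + 4x_2 - 10.
  leading term x_2^3: no divisor's leading term divides it; move 1/4x_2^3 to the remainder.
  leading term x_2: no divisor's leading term divides it; move 4x_2 to the remainder.
  leading term 1: no divisor's leading term divides it; move -10 to the remainder.
  remainder 1/4x_2^3 + 4x_2 - 10 ≠ 0; add h_4 = 1/4x_2^3 + 4x_2 - 10 to the basis.

S(f_2,h_3): lcm = x_1x_2. S = 4/3x_1 + 1/4x_2^3 - 1/3x_2^2 + 4x_2 - 46/3.
  leading term x_1: subtract (-1)·h_3 from 4/3x_1 + 1/4x_2^3 - 1/3x_2^2 + 4x_2 - 46/3 → 1/4x_2^3 + 4x_2 - 10
  leading term x_2^3: subtract (1)·h_4 from 1/4x_2^3 + 4x_2 - 10 → 0
  remainder 0.

S(f_1,h_4): lcm = x_1x_2^3. S = -16x_1x_2 + 40x_1 - 10x_2^2.
  leading term x_1x_2: subtract (-16/3)·f_1 from -16x_1x_2 + 40x_1 - 10x_2^2 → 40x_1 - 10x_2^2 - 160
  leading term x_1: subtract (-30)·h_3 from 40x_1 - 10x_2^2 - 160 → 0
  remainder 0.

S(f_2,h_4): lcm = x_1x_2^3. S = 4/3x_1x_2^2 - 16x_1x_2 + 40x_1 - 1/3x_2^4 - 46/3x_2^2.
  leading term x_1x_2^2: subtract (4/9x_2)·f_1 from 4/3x_1x_2^2 - 16x_1x_2 + 40x_1 - 1/3x_2^4 - 46/3x_2^2 → -16x_1x_2 + 40x_1 - 1/3x_2^4 - 46/3x_2^2 + 40/3x_2
  leading term x_1x_2: subtract (-16/3)·f_1 from -16x_1x_2 + 40x_1 - 1/3x_2^4 - 46/3x_2^2 + 40/3x_2 → 40x_1 - 1/3x_2^4 - 46/3x_2^2 + 40/3x_2 - 160
  leading term x_1: subtract (-30)·h_3 from 40x_1 - 1/3x_2^4 - 46/3x_2^2 + 40/3x_2 - 160 → -1/3x_2^4 - 16/3x_2^2 + 40/3x_2
  leading term x_2^4: subtract (-4/3x_2)·h_4 from -1/3x_2^4 - 16/3x_2^2 + 40/3x_2 → 0
  remainder 0.

S(h_3,h_4): leading monomials are coprime, so the S-polynomial reduces to 0 (Buchberger's first criterion).
Every S-polynomial of the final basis reduces to 0, so we have a Gröbner basis.
Inter-reduce: drop elements whose leading term is divisible by another's, tail-reduce, and make monic.
Reduced Gröbner basis: {x_1 - 1/4x_2^2 - 4, x_2^3 + 16x_2 - 40}.

A lex Gröbner basis eliminates variables successively. Here x_2^3 + 16x_2 - 40 depends only on x_2, with roots {2, -1 + sqrt(19)*I, -1 - sqrt(19)*I}; lifting each root through the earlier basis elements recovers the full solutions.
  x_2 = 2: the earlier basis element becomes x_1 - 5 = 0, giving x_1 = 5 — point (5, 2).
  x_2 = -1 + sqrt(19)*I: the earlier basis element becomes x_1 + 1/2 + sqrt(19)*I/2 = 0, giving x_1 = -1/2 - sqrt(19)*I/2 — point (-1/2 - sqrt(19)*I/2, -1 + sqrt(19)*I).
  x_2 = -1 - sqrt(19)*I: the earlier basis element becomes x_1 + 1/2 - sqrt(19)*I/2 = 0, giving x_1 = -1/2 + sqrt(19)*I/2 — point (-1/2 + sqrt(19)*I/2, -1 - sqrt(19)*I).
Each listed point satisfies every original equation (direct substitution).
A lex Gröbner basis triangularizes the system, enabling back-substitution.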